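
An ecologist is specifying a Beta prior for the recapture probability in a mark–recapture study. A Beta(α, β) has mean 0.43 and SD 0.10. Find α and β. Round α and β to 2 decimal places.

α = 10.11, β = 13.40

First σ² = 0.0100. Setting α = μn, β = (1−μ)n with n = α+β,
μ(1−μ)/(n+1) = 0.0100 ⇒ n+1 = 0.2451/0.0100 = 24.5100 ⇒ n = 23.5100.
Hence α = 0.43×23.5100 = 10.11, β = 0.57×23.5100 = 13.40.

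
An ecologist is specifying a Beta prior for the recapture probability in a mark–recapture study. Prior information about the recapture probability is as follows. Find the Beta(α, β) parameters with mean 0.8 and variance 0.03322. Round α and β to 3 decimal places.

α = 3.053, β = 0.763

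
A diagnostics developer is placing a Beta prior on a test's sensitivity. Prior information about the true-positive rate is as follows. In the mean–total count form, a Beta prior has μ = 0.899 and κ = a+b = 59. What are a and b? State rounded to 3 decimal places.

a = 53.041, b = 5.959

a = μκ = 0.899×59 = 53.041 and b = (1−μ)κ = 0.101×59 = 5.959.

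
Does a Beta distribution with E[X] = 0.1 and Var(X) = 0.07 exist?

For any Beta, Var(X) < E[X]·(1−E[X]).
Here μ(1−μ) = 0.1×0.9 = 0.09, and 0.07 < 0.09.

Yes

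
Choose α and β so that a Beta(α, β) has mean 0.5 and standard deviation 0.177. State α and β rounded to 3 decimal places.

σ² = 0.177² = 0.031329.
With s = α+β, Var = μ(1−μ)/(s+1), so s+1 = (0.5×0.5)/0.031329 = 7.9798 and s = 6.9798.
α = μs = 3.490, β = (1−μ)s = 3.490.

α = 3.490, β = 3.490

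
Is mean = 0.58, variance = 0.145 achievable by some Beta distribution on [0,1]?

For any Beta, Var(X) < E[X]·(1−E[X]).
Here μ(1−μ) = 0.58×0.42 = 0.2436, and 0.145 < 0.2436.

Yes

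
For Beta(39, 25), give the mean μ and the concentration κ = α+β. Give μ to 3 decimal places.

κ = α+β = 39+25 = 64; μ = α/κ = 39/64 = 0.609.

μ = 0.609, κ = 64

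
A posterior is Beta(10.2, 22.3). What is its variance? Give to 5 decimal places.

μ = 10.2/32.5 = 0.313846; Var = μ(1−μ)/(α+β+1) = 0.2153467/33.5 = 0.00643.

0.00643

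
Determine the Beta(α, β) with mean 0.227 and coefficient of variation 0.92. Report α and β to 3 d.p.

α = 0.686, β = 2.337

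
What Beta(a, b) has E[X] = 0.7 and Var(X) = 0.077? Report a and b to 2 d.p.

a = 1.21, b = 0.52

By moment matching, a+b = μ(1−μ)/σ² − 1 = (0.7·0.3)/0.077 − 1 = 2.7273 − 1 = 1.7273.
Since a/(a+b) = μ, a = 0.7·1.7273 = 1.21 and b = 0.3·1.7273 = 0.52.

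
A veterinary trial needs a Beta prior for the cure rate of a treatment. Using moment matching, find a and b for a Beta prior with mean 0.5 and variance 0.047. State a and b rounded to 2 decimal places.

By moment matching, a+b = μ(1−μ)/σ² − 1 = (0.5·0.5)/0.047 − 1 = 5.3191 − 1 = 4.3191.
Since a/(a+b) = μ, a = 0.5·4.3191 = 2.16 and b = 0.5·4.3191 = 2.16.

a = 2.16, b = 2.16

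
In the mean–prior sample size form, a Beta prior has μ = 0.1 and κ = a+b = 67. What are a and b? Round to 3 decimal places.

a = 6.700, b = 60.300

Split κ in proportion μ : (1−μ): a = 0.1·67 = 6.700, b = 67 − 6.700 = 60.300.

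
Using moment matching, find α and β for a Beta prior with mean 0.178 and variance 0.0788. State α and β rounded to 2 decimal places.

α = 0.15, β = 0.70

Let s = α+β. The Beta variance is μ(1−μ)/(s+1).
So s+1 = μ(1−μ)/σ² = (0.178×0.822)/0.0788 = 0.146316/0.0788 = 1.8568, giving s = 0.8568.
Then α = μs = 0.178×0.8568 = 0.15 and β = (1−μ)s = 0.822×0.8568 = 0.70.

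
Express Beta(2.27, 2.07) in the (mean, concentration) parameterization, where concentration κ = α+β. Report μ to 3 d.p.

μ = 0.523, κ = 4.34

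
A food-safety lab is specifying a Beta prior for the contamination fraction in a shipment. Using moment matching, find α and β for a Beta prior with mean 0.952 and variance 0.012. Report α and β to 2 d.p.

α = 2.67, β = 0.13

Let s = α+β. The Beta variance is μ(1−μ)/(s+1).
So s+1 = μ(1−μ)/σ² = (0.952×0.048)/0.012 = 0.045696/0.012 = 3.8080, giving s = 2.8080.
Then α = μs = 0.952×2.8080 = 2.67 and β = (1−μ)s = 0.048×2.8080 = 0.13.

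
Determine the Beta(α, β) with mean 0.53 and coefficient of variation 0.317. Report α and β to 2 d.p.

α = 4.15, β = 3.68

Var = (CV·μ)² = (0.317×0.53)² = 0.028227.
α+β = μ(1−μ)/Var − 1 = 0.2491/0.028227 − 1 = 7.8248.
Thus α = 0.53·7.8248 = 4.15 and β = 0.47·7.8248 = 3.68.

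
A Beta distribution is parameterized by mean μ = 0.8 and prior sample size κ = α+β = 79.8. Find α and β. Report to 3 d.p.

α = 63.840, β = 15.960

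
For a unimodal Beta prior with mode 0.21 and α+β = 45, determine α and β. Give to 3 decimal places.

Since the density peak of Beta(α,β) is at (α−1)/(α+β−2),
α = 1 + 0.21(45−2) = 10.030 and β = 45 − 10.030 = 34.970.

α = 10.030, β = 34.970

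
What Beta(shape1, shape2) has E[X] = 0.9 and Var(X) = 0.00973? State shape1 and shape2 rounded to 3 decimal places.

Write ν = shape1+shape2; then shape1 = μν and Var = μ(1−μ)/(ν+1).
ν = μ(1−μ)/Var − 1 = 0.09/0.00973 − 1 = 8.2497.
shape1 = 0.9·8.2497 = 7.425, shape2 = 0.1·8.2497 = 0.825.

shape1 = 7.425, shape2 = 0.825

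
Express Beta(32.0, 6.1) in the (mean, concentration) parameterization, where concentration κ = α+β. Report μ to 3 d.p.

κ = α+β = 32.0+6.1 = 38.1; μ = α/κ = 32.0/38.1 = 0.840.

μ = 0.840, κ = 38.1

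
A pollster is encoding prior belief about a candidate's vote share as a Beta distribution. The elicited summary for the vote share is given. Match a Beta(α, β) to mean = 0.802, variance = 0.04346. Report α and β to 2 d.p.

Write ν = α+β; then α = μν and Var = μ(1−μ)/(ν+1).
ν = μ(1−μ)/Var − 1 = 0.158796/0.04346 − 1 = 2.6538.
α = 0.802·2.6538 = 2.13, β = 0.198·2.6538 = 0.53.

α = 2.13, β = 0.53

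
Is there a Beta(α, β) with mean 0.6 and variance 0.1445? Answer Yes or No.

Yes

The Beta variance bound is σ² < μ(1−μ).
Here μ(1−μ) = 0.6×0.4 = 0.24, and 0.1445 < 0.24.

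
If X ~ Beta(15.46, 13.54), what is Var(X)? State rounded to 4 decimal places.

0.0083

μ = 15.46/29.00 = 0.533103; Var = μ(1−μ)/(α+β+1) = 0.2489042/30.00 = 0.0083.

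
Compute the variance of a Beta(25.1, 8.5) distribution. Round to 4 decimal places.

α+β = 33.6 and αβ = 213.35, so Var = αβ/[(α+β)²(α+β+1)] = 213.35/39062.016 = 0.0055.

0.0055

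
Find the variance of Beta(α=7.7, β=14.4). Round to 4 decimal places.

μ = 7.7/22.1 = 0.348416; Var = μ(1−μ)/(α+β+1) = 0.2270224/23.1 = 0.0098.

0.0098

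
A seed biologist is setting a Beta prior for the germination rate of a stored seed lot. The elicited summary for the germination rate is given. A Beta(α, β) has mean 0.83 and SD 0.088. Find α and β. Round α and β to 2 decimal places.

α = 14.29, β = 2.93

Variance = 0.088² = 0.007744. The moment-matching identity α+β = μ(1−μ)/Var − 1 gives
α+β = 0.1411/0.007744 − 1 = 17.2206, so α = μ·17.2206 = 14.29 and β = (1−μ)·17.2206 = 2.93.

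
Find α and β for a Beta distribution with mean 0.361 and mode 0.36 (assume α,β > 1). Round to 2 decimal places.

With s = α+β: μ = α/s and mode = (α−1)/(s−2). Eliminating α = μs,
μs − 1 = m(s−2) ⇒ s(μ−m) = 1−2m ⇒ s = 0.28/0.001 = 280.0000.
So α = μs = 101.08, β = (1−μ)s = 178.92.

α = 101.08, β = 178.92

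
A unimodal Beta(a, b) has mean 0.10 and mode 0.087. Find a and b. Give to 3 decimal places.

With s = a+b: μ = a/s and mode = (a−1)/(s−2). Eliminating a = μs,
μs − 1 = m(s−2) ⇒ s(μ−m) = 1−2m ⇒ s = 0.826/0.013 = 63.5385.
So a = μs = 6.354, b = (1−μ)s = 57.185.

a = 6.354, b = 57.185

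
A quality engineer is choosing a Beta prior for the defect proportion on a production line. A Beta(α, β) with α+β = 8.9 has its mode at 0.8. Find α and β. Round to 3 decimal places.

For α,β>1 the mode is (α−1)/(α+β−2), so α = mode·(κ−2)+1 = 0.8×6.9+1 = 6.520.
And β = (1−mode)·(κ−2)+1 = 0.2×6.9+1 = 2.380.

α = 6.520, β = 2.380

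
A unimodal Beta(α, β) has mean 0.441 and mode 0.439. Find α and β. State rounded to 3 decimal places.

With s = α+β: μ = α/s and mode = (α−1)/(s−2). Eliminating α = μs,
μs − 1 = m(s−2) ⇒ s(μ−m) = 1−2m ⇒ s = 0.122/0.002 = 61.0000.
So α = μs = 26.901, β = (1−μ)s = 34.099.

α = 26.901, β = 34.099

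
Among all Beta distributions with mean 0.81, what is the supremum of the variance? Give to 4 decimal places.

Var = μ(1−μ)/(α+β+1), which approaches μ(1−μ) as α+β → 0.
So the supremum is μ(1−μ) = 0.81×0.19 = 0.1539.

0.1539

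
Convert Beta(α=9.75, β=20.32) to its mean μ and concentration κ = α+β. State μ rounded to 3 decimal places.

μ = 0.324, κ = 30.07

κ = α+β = 9.75+20.32 = 30.07; μ = α/κ = 9.75/30.07 = 0.324.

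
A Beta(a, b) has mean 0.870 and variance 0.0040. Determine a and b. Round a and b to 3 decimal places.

a = 23.729, b = 3.546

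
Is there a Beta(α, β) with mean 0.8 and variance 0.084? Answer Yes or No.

Yes

For any Beta, Var(X) < E[X]·(1−E[X]).
Here μ(1−μ) = 0.8×0.2 = 0.16, and 0.084 < 0.16.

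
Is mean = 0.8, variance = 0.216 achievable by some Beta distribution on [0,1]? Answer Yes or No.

The Beta variance bound is σ² < μ(1−μ).
Here μ(1−μ) = 0.8×0.2 = 0.16, and 0.216 ≥ 0.16.

No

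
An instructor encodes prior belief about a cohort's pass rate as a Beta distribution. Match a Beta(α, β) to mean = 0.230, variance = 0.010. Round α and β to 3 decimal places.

By moment matching, α+β = μ(1−μ)/σ² − 1 = (0.230·0.770)/0.010 − 1 = 17.7100 − 1 = 16.7100.
Since α/(α+β) = μ, α = 0.230·16.7100 = 3.843 and β = 0.770·16.7100 = 12.867.

α = 3.843, β = 12.867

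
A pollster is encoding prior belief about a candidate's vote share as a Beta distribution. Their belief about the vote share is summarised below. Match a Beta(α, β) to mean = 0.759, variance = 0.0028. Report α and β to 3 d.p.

By moment matching, α+β = μ(1−μ)/σ² − 1 = (0.759·0.241)/0.0028 − 1 = 65.3282 − 1 = 64.3282.
Since α/(α+β) = μ, α = 0.759·64.3282 = 48.825 and β = 0.241·64.3282 = 15.503.

α = 48.825, β = 15.503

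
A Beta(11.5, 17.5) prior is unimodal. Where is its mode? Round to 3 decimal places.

0.389

The density x^(α−1)(1−x)^(β−1) is maximised at (α−1)/(α+β−2) = 10.5/27.0 = 0.389.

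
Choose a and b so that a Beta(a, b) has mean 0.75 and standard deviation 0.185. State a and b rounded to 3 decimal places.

a = 3.359, b = 1.120

σ² = 0.185² = 0.034225.
With s = a+b, Var = μ(1−μ)/(s+1), so s+1 = (0.75×0.25)/0.034225 = 5.4785 and s = 4.4785.
a = μs = 3.359, b = (1−μ)s = 1.120.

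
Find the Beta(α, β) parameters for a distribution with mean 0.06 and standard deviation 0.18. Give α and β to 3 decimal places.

σ² = 0.18² = 0.0324.
With s = α+β, Var = μ(1−μ)/(s+1), so s+1 = (0.06×0.94)/0.0324 = 1.7407 and s = 0.7407.
α = μs = 0.044, β = (1−μ)s = 0.696.

α = 0.044, β = 0.696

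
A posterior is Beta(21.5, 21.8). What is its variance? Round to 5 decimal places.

0.00564

α+β = 43.3 and αβ = 468.70, so Var = αβ/[(α+β)²(α+β+1)] = 468.70/83057.627 = 0.00564.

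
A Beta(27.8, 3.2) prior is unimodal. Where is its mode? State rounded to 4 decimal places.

0.9241

With α,β > 1, mode = (α−1)/(α+β−2) = 26.8/29.0 = 0.9241.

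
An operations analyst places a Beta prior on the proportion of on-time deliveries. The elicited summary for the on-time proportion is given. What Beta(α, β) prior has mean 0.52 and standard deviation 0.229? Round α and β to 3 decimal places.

First σ² = 0.052441. Setting α = μn, β = (1−μ)n with n = α+β,
μ(1−μ)/(n+1) = 0.052441 ⇒ n+1 = 0.2496/0.052441 = 4.7596 ⇒ n = 3.7596.
Hence α = 0.52×3.7596 = 1.955, β = 0.48×3.7596 = 1.805.

α = 1.955, β = 1.805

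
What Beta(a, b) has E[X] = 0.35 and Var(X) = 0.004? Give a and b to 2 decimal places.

Let s = a+b. The Beta variance is μ(1−μ)/(s+1).
So s+1 = μ(1−μ)/σ² = (0.35×0.65)/0.004 = 0.2275/0.004 = 56.8750, giving s = 55.8750.
Then a = μs = 0.35×55.8750 = 19.56 and b = (1−μ)s = 0.65×55.8750 = 36.32.

a = 19.56, b = 36.32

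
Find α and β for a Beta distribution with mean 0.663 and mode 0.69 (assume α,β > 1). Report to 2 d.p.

α = 9.33, β = 4.74

Let s = α+β. Mean gives α = μs = 0.663s; mode gives (α−1)/(s−2) = 0.69.
Substituting: 0.663s − 1 = 0.69(s−2) = 0.69s − 1.38, so -0.027s = -0.38 and s = 14.0741.
Then α = 0.663×14.0741 = 9.33 and β = s−α = 4.74.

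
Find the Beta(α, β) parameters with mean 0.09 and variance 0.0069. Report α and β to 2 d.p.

Let s = α+β. The Beta variance is μ(1−μ)/(s+1).
So s+1 = μ(1−μ)/σ² = (0.09×0.91)/0.0069 = 0.0819/0.0069 = 11.8696, giving s = 10.8696.
Then α = μs = 0.09×10.8696 = 0.98 and β = (1−μ)s = 0.91×10.8696 = 9.89.

α = 0.98, β = 9.89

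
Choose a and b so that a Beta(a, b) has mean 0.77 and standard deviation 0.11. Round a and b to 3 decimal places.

First σ² = 0.0121. Setting a = μn, b = (1−μ)n with n = a+b,
μ(1−μ)/(n+1) = 0.0121 ⇒ n+1 = 0.1771/0.0121 = 14.6364 ⇒ n = 13.6364.
Hence a = 0.77×13.6364 = 10.500, b = 0.23×13.6364 = 3.136.

a = 10.500, b = 3.136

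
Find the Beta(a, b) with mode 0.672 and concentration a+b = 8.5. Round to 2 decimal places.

a = 5.37, b = 3.13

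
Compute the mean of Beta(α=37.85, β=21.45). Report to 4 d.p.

E[X] = α/(α+β) = 37.85/59.30 = 0.6383.

0.6383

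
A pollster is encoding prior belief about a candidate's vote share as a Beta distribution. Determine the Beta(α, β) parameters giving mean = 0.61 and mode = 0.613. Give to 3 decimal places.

α = 45.953, β = 29.380

With s = α+β: μ = α/s and mode = (α−1)/(s−2). Eliminating α = μs,
μs − 1 = m(s−2) ⇒ s(μ−m) = 1−2m ⇒ s = -0.226/-0.003 = 75.3333.
So α = μs = 45.953, β = (1−μ)s = 29.380.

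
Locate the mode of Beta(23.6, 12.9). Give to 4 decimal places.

0.6551

The density x^(α−1)(1−x)^(β−1) is maximised at (α−1)/(α+β−2) = 22.6/34.5 = 0.6551.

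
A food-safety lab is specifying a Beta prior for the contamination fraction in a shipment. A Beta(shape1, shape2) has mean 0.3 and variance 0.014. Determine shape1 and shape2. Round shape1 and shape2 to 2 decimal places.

Let s = shape1+shape2. The Beta variance is μ(1−μ)/(s+1).
So s+1 = μ(1−μ)/σ² = (0.3×0.7)/0.014 = 0.21/0.014 = 15.0000, giving s = 14.0000.
Then shape1 = μs = 0.3×14.0000 = 4.20 and shape2 = (1−μ)s = 0.7×14.0000 = 9.80.

shape1 = 4.20, shape2 = 9.80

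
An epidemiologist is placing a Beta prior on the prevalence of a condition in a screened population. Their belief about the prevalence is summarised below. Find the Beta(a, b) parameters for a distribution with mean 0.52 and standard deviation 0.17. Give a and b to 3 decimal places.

a = 3.971, b = 3.666

Variance = 0.17² = 0.0289. The moment-matching identity a+b = μ(1−μ)/Var − 1 gives
a+b = 0.2496/0.0289 − 1 = 7.6367, so a = μ·7.6367 = 3.971 and b = (1−μ)·7.6367 = 3.666.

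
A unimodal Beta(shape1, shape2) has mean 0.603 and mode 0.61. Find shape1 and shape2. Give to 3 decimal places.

Let s = shape1+shape2. Mean gives shape1 = μs = 0.603s; mode gives (shape1−1)/(s−2) = 0.61.
Substituting: 0.603s − 1 = 0.61(s−2) = 0.61s − 1.22, so -0.007s = -0.22 and s = 31.4286.
Then shape1 = 0.603×31.4286 = 18.951 and shape2 = s−shape1 = 12.477.

shape1 = 18.951, shape2 = 12.477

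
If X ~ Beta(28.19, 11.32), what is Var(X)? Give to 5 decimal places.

μ = 28.19/39.51 = 0.713490; Var = μ(1−μ)/(α+β+1) = 0.2044219/40.51 = 0.00505.

0.00505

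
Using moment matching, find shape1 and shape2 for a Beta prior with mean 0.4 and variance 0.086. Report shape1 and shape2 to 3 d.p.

Let s = shape1+shape2. The Beta variance is μ(1−μ)/(s+1).
So s+1 = μ(1−μ)/σ² = (0.4×0.6)/0.086 = 0.24/0.086 = 2.7907, giving s = 1.7907.
Then shape1 = μs = 0.4×1.7907 = 0.716 and shape2 = (1−μ)s = 0.6×1.7907 = 1.074.

shape1 = 0.716, shape2 = 1.074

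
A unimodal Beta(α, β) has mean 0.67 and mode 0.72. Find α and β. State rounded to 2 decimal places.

α = 5.90, β = 2.90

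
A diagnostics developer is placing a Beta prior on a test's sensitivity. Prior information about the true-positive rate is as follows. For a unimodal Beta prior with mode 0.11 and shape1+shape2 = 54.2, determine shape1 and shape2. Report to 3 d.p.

shape1 = 6.742, shape2 = 47.458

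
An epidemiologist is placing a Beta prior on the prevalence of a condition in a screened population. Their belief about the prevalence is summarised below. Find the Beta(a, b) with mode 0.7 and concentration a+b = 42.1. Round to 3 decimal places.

a = 29.070, b = 13.030

Mode = (a−1)/(κ−2) with κ = a+b, so a−1 = 0.7·40.1 = 28.070.
a = 29.070; b = κ − a = 13.030.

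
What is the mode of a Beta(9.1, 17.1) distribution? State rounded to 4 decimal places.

0.3347

With α,β > 1, mode = (α−1)/(α+β−2) = 8.1/24.2 = 0.3347.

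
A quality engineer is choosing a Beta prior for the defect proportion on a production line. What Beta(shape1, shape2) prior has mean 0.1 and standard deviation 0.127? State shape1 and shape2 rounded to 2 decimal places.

shape1 = 0.46, shape2 = 4.12

Variance = 0.127² = 0.016129. The moment-matching identity shape1+shape2 = μ(1−μ)/Var − 1 gives
shape1+shape2 = 0.09/0.016129 − 1 = 4.5800, so shape1 = μ·4.5800 = 0.46 and shape2 = (1−μ)·4.5800 = 4.12.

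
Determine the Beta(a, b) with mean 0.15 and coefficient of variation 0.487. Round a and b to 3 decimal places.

Var = (CV·μ)² = (0.487×0.15)² = 0.005336.
a+b = μ(1−μ)/Var − 1 = 0.1275/0.005336 − 1 = 22.8929.
Thus a = 0.15·22.8929 = 3.434 and b = 0.85·22.8929 = 19.459.

a = 3.434, b = 19.459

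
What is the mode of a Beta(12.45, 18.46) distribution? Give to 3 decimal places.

0.396

The density x^(α−1)(1−x)^(β−1) is maximised at (α−1)/(α+β−2) = 11.45/28.91 = 0.396.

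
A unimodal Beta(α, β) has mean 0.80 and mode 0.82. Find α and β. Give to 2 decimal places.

α = 25.60, β = 6.40

Let s = α+β. Mean gives α = μs = 0.80s; mode gives (α−1)/(s−2) = 0.82.
Substituting: 0.80s − 1 = 0.82(s−2) = 0.82s − 1.64, so -0.02s = -0.64 and s = 32.0000.
Then α = 0.80×32.0000 = 25.60 and β = s−α = 6.40.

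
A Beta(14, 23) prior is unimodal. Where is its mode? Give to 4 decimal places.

0.3714

The density x^(α−1)(1−x)^(β−1) is maximised at (α−1)/(α+β−2) = 13/35 = 0.3714.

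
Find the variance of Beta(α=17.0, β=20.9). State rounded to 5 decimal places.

μ = 17.0/37.9 = 0.448549; Var = μ(1−μ)/(α+β+1) = 0.2473528/38.9 = 0.00636.

0.00636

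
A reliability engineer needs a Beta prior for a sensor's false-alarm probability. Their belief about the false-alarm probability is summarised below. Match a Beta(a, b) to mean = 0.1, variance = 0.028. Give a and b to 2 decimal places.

Let s = a+b. The Beta variance is μ(1−μ)/(s+1).
So s+1 = μ(1−μ)/σ² = (0.1×0.9)/0.028 = 0.09/0.028 = 3.2143, giving s = 2.2143.
Then a = μs = 0.1×2.2143 = 0.22 and b = (1−μ)s = 0.9×2.2143 = 1.99.

a = 0.22, b = 1.99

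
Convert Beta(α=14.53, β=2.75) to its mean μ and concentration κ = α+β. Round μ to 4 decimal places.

μ = 0.8409, κ = 17.28

κ = α+β = 14.53+2.75 = 17.28; μ = α/κ = 14.53/17.28 = 0.8409.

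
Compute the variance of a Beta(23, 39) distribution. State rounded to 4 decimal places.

0.0037

Var = αβ/[(α+β)²(α+β+1)] = (23×39)/(62²×63) = 897/242172 = 0.0037.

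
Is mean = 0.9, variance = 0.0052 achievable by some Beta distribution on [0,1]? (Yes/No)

Yes

The Beta variance bound is σ² < μ(1−μ).
Here μ(1−μ) = 0.9×0.1 = 0.09, and 0.0052 < 0.09.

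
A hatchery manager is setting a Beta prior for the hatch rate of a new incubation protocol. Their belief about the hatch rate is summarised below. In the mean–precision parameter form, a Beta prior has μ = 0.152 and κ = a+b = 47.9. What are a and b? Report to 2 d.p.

a = μκ = 0.152×47.9 = 7.28 and b = (1−μ)κ = 0.848×47.9 = 40.62.

a = 7.28, b = 40.62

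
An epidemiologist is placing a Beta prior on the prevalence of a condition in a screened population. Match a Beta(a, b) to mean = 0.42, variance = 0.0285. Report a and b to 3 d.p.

Write ν = a+b; then a = μν and Var = μ(1−μ)/(ν+1).
ν = μ(1−μ)/Var − 1 = 0.2436/0.0285 − 1 = 7.5474.
a = 0.42·7.5474 = 3.170, b = 0.58·7.5474 = 4.377.

a = 3.170, b = 4.377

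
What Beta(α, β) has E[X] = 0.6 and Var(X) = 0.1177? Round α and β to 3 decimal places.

α = 0.623, β = 0.416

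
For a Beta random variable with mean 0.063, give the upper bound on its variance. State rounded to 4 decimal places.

0.0590

For fixed mean μ the Beta variance is μ(1−μ)/(α+β+1), increasing as α+β decreases.
Its least upper bound (not attained) is μ(1−μ) = 0.063·0.937 = 0.0590.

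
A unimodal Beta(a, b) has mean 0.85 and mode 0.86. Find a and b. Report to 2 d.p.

With s = a+b: μ = a/s and mode = (a−1)/(s−2). Eliminating a = μs,
μs − 1 = m(s−2) ⇒ s(μ−m) = 1−2m ⇒ s = -0.72/-0.01 = 72.0000.
So a = μs = 61.20, b = (1−μ)s = 10.80.

a = 61.20, b = 10.80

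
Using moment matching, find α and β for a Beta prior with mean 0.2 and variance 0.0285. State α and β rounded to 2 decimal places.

By moment matching, α+β = μ(1−μ)/σ² − 1 = (0.2·0.8)/0.0285 − 1 = 5.6140 − 1 = 4.6140.
Since α/(α+β) = μ, α = 0.2·4.6140 = 0.92 and β = 0.8·4.6140 = 3.69.

α = 0.92, β = 3.69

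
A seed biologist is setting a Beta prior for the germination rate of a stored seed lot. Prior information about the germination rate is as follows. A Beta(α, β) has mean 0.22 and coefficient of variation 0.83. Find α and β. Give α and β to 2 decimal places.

α = 0.91, β = 3.23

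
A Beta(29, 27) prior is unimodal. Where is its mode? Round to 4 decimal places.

0.5185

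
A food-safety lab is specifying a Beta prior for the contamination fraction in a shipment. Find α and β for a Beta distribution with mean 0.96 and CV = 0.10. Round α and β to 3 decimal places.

α = 3.040, β = 0.127

Var = (CV·μ)² = (0.10×0.96)² = 0.009216.
α+β = μ(1−μ)/Var − 1 = 0.0384/0.009216 − 1 = 3.1667.
Thus α = 0.96·3.1667 = 3.040 and β = 0.04·3.1667 = 0.127.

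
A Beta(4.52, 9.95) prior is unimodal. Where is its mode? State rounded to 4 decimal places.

0.2823

With α,β > 1, mode = (α−1)/(α+β−2) = 3.52/12.47 = 0.2823.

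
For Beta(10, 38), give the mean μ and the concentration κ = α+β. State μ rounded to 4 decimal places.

κ = α+β = 10+38 = 48; μ = α/κ = 10/48 = 0.2083.

μ = 0.2083, κ = 48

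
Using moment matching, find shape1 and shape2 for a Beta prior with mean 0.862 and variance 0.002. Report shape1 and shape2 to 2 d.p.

shape1 = 50.41, shape2 = 8.07

By moment matching, shape1+shape2 = μ(1−μ)/σ² − 1 = (0.862·0.138)/0.002 − 1 = 59.4780 − 1 = 58.4780.
Since shape1/(shape1+shape2) = μ, shape1 = 0.862·58.4780 = 50.41 and shape2 = 0.138·58.4780 = 8.07.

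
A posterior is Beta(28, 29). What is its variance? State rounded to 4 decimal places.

μ = 28/57 = 0.491228; Var = μ(1−μ)/(α+β+1) = 0.2499231/58 = 0.0043.

0.0043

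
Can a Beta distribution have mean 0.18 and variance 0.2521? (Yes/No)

No

The Beta variance bound is σ² < μ(1−μ).
Here μ(1−μ) = 0.18×0.82 = 0.1476, and 0.2521 ≥ 0.1476.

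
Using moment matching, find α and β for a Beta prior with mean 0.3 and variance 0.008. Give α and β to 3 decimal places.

α = 7.575, β = 17.675

By moment matching, α+β = μ(1−μ)/σ² − 1 = (0.3·0.7)/0.008 − 1 = 26.2500 − 1 = 25.2500.
Since α/(α+β) = μ, α = 0.3·25.2500 = 7.575 and β = 0.7·25.2500 = 17.675.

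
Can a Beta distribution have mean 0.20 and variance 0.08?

For any Beta, Var(X) < E[X]·(1−E[X]).
Here μ(1−μ) = 0.20×0.80 = 0.1600, and 0.08 < 0.1600.

Yes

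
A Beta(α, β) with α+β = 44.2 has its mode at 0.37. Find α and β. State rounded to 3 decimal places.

α = 16.614, β = 27.586

Mode = (α−1)/(κ−2) with κ = α+β, so α−1 = 0.37·42.2 = 15.614.
α = 16.614; β = κ − α = 27.586.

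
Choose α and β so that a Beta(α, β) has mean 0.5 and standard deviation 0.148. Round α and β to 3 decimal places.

σ² = 0.148² = 0.021904.
With s = α+β, Var = μ(1−μ)/(s+1), so s+1 = (0.5×0.5)/0.021904 = 11.4134 and s = 10.4134.
α = μs = 5.207, β = (1−μ)s = 5.207.

α = 5.207, β = 5.207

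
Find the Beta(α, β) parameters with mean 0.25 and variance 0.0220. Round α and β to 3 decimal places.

Let s = α+β. The Beta variance is μ(1−μ)/(s+1).
So s+1 = μ(1−μ)/σ² = (0.25×0.75)/0.0220 = 0.1875/0.0220 = 8.5227, giving s = 7.5227.
Then α = μs = 0.25×7.5227 = 1.881 and β = (1−μ)s = 0.75×7.5227 = 5.642.

α = 1.881, β = 5.642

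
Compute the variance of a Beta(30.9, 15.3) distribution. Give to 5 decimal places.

0.00469

α+β = 46.2 and αβ = 472.77, so Var = αβ/[(α+β)²(α+β+1)] = 472.77/100745.568 = 0.00469.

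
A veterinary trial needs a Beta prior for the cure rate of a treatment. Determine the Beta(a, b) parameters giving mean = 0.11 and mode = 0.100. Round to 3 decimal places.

a = 8.800, b = 71.200

Let s = a+b. Mean gives a = μs = 0.11s; mode gives (a−1)/(s−2) = 0.100.
Substituting: 0.11s − 1 = 0.100(s−2) = 0.100s − 0.200, so 0.010s = 0.800 and s = 80.0000.
Then a = 0.11×80.0000 = 8.800 and b = s−a = 71.200.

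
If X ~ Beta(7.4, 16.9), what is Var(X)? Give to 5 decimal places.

0.00837

Var = αβ/[(α+β)²(α+β+1)] = (7.4×16.9)/(24.3²×25.3) = 125.06/14939.397 = 0.00837.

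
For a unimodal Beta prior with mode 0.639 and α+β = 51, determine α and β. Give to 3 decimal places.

α = 32.311, β = 18.689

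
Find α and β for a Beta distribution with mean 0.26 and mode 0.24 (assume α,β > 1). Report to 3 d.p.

Let s = α+β. Mean gives α = μs = 0.26s; mode gives (α−1)/(s−2) = 0.24.
Substituting: 0.26s − 1 = 0.24(s−2) = 0.24s − 0.48, so 0.02s = 0.52 and s = 26.0000.
Then α = 0.26×26.0000 = 6.760 and β = s−α = 19.240.

α = 6.760, β = 19.240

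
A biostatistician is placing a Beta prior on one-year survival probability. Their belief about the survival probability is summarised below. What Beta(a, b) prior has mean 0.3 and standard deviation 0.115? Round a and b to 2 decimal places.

Variance = 0.115² = 0.013225. The moment-matching identity a+b = μ(1−μ)/Var − 1 gives
a+b = 0.21/0.013225 − 1 = 14.8790, so a = μ·14.8790 = 4.46 and b = (1−μ)·14.8790 = 10.42.

a = 4.46, b = 10.42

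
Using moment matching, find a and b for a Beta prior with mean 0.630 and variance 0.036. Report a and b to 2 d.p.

a = 3.45, b = 2.03

Let s = a+b. The Beta variance is μ(1−μ)/(s+1).
So s+1 = μ(1−μ)/σ² = (0.630×0.370)/0.036 = 0.233100/0.036 = 6.4750, giving s = 5.4750.
Then a = μs = 0.630×5.4750 = 3.45 and b = (1−μ)s = 0.370×5.4750 = 2.03.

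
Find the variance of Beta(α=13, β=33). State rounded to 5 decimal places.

Var = αβ/[(α+β)²(α+β+1)] = (13×33)/(46²×47) = 429/99452 = 0.00431.

0.00431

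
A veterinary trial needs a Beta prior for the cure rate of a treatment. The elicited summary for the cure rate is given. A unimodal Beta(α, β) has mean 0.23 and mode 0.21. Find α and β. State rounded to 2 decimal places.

With s = α+β: μ = α/s and mode = (α−1)/(s−2). Eliminating α = μs,
μs − 1 = m(s−2) ⇒ s(μ−m) = 1−2m ⇒ s = 0.58/0.02 = 29.0000.
So α = μs = 6.67, β = (1−μ)s = 22.33.

α = 6.67, β = 22.33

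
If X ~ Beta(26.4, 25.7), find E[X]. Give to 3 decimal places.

E[X] = α/(α+β) = 26.4/52.1 = 0.507.

0.507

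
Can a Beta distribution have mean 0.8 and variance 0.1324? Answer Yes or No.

Yes

For any Beta, Var(X) < E[X]·(1−E[X]).
Here μ(1−μ) = 0.8×0.2 = 0.16, and 0.1324 < 0.16.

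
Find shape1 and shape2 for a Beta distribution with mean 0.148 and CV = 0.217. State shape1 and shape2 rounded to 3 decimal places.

shape1 = 17.945, shape2 = 103.307

Var = (CV·μ)² = (0.217×0.148)² = 0.001031.
shape1+shape2 = μ(1−μ)/Var − 1 = 0.126096/0.001031 − 1 = 121.2527.
Thus shape1 = 0.148·121.2527 = 17.945 and shape2 = 0.852·121.2527 = 103.307.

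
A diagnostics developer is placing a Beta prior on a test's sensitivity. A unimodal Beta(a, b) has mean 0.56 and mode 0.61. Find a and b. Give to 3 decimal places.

a = 2.464, b = 1.936

With s = a+b: μ = a/s and mode = (a−1)/(s−2). Eliminating a = μs,
μs − 1 = m(s−2) ⇒ s(μ−m) = 1−2m ⇒ s = -0.22/-0.05 = 4.4000.
So a = μs = 2.464, b = (1−μ)s = 1.936.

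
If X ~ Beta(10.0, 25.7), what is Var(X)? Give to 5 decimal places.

0.00549

Var = αβ/[(α+β)²(α+β+1)] = (10.0×25.7)/(35.7²×36.7) = 257.00/46773.783 = 0.00549.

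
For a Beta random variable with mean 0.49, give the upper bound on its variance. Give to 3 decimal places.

For fixed mean μ the Beta variance is μ(1−μ)/(α+β+1), increasing as α+β decreases.
Its least upper bound (not attained) is μ(1−μ) = 0.49·0.51 = 0.250.

0.250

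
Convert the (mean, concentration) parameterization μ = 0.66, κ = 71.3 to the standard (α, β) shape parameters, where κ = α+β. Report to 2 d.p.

α = 47.06, β = 24.24

Split κ in proportion μ : (1−μ): α = 0.66·71.3 = 47.06, β = 71.3 − 47.06 = 24.24.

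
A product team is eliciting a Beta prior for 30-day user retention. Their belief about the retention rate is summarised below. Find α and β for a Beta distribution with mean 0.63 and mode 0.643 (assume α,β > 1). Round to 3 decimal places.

With s = α+β: μ = α/s and mode = (α−1)/(s−2). Eliminating α = μs,
μs − 1 = m(s−2) ⇒ s(μ−m) = 1−2m ⇒ s = -0.286/-0.013 = 22.0000.
So α = μs = 13.860, β = (1−μ)s = 8.140.

α = 13.860, β = 8.140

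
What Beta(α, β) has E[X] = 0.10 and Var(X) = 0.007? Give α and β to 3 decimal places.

α = 1.186, β = 10.671

Let s = α+β. The Beta variance is μ(1−μ)/(s+1).
So s+1 = μ(1−μ)/σ² = (0.10×0.90)/0.007 = 0.0900/0.007 = 12.8571, giving s = 11.8571.
Then α = μs = 0.10×11.8571 = 1.186 and β = (1−μ)s = 0.90×11.8571 = 10.671.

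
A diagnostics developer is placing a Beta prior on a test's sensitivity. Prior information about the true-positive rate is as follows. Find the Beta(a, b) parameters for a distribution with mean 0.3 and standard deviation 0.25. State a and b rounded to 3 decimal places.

a = 0.708, b = 1.652

First σ² = 0.0625. Setting a = μn, b = (1−μ)n with n = a+b,
μ(1−μ)/(n+1) = 0.0625 ⇒ n+1 = 0.21/0.0625 = 3.3600 ⇒ n = 2.3600.
Hence a = 0.3×2.3600 = 0.708, b = 0.7×2.3600 = 1.652.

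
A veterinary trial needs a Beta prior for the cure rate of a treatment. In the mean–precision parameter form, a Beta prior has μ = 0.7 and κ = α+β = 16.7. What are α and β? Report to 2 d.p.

Split κ in proportion μ : (1−μ): α = 0.7·16.7 = 11.69, β = 16.7 − 11.69 = 5.01.

α = 11.69, β = 5.01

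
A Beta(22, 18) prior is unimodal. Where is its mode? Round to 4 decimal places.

0.5526

With α,β > 1, mode = (α−1)/(α+β−2) = 21/38 = 0.5526.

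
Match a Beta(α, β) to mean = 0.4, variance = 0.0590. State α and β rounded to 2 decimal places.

α = 1.23, β = 1.84

By moment matching, α+β = μ(1−μ)/σ² − 1 = (0.4·0.6)/0.0590 − 1 = 4.0678 − 1 = 3.0678.
Since α/(α+β) = μ, α = 0.4·3.0678 = 1.23 and β = 0.6·3.0678 = 1.84.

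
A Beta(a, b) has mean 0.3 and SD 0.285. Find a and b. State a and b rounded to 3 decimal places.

σ² = 0.285² = 0.081225.
With s = a+b, Var = μ(1−μ)/(s+1), so s+1 = (0.3×0.7)/0.081225 = 2.5854 and s = 1.5854.
a = μs = 0.476, b = (1−μ)s = 1.110.

a = 0.476, b = 1.110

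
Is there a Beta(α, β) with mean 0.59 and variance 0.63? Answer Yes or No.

No

For any Beta, Var(X) < E[X]·(1−E[X]).
Here μ(1−μ) = 0.59×0.41 = 0.2419, and 0.63 ≥ 0.2419.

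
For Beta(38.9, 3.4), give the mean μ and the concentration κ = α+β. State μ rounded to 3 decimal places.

κ = α+β = 38.9+3.4 = 42.3; μ = α/κ = 38.9/42.3 = 0.920.

μ = 0.920, κ = 42.3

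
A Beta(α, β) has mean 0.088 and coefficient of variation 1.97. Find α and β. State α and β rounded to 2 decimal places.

Var = (CV·μ)² = (1.97×0.088)² = 0.030054.
α+β = μ(1−μ)/Var − 1 = 0.080256/0.030054 − 1 = 1.6704.
Thus α = 0.088·1.6704 = 0.15 and β = 0.912·1.6704 = 1.52.

α = 0.15, β = 1.52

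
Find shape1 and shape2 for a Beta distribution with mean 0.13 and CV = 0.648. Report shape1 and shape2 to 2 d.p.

shape1 = 1.94, shape2 = 13.00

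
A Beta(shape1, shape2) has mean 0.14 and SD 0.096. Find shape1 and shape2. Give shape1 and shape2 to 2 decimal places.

First σ² = 0.009216. Setting shape1 = μn, shape2 = (1−μ)n with n = shape1+shape2,
μ(1−μ)/(n+1) = 0.009216 ⇒ n+1 = 0.1204/0.009216 = 13.0642 ⇒ n = 12.0642.
Hence shape1 = 0.14×12.0642 = 1.69, shape2 = 0.86×12.0642 = 10.38.

shape1 = 1.69, shape2 = 10.38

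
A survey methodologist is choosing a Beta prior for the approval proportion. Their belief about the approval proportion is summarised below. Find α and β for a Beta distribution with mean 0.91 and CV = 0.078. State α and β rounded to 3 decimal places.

α = 13.883, β = 1.373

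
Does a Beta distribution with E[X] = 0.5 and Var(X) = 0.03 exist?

Yes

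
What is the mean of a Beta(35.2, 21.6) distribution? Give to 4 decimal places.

0.6197

E[X] = α/(α+β) = 35.2/56.8 = 0.6197.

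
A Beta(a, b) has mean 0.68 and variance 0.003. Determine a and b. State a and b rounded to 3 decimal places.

By moment matching, a+b = μ(1−μ)/σ² − 1 = (0.68·0.32)/0.003 − 1 = 72.5333 − 1 = 71.5333.
Since a/(a+b) = μ, a = 0.68·71.5333 = 48.643 and b = 0.32·71.5333 = 22.891.

a = 48.643, b = 22.891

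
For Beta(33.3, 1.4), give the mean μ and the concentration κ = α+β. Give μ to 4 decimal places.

μ = 0.9597, κ = 34.7

κ = α+β = 33.3+1.4 = 34.7; μ = α/κ = 33.3/34.7 = 0.9597.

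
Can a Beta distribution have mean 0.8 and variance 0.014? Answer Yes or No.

Yes

The Beta variance bound is σ² < μ(1−μ).
Here μ(1−μ) = 0.8×0.2 = 0.16, and 0.014 < 0.16.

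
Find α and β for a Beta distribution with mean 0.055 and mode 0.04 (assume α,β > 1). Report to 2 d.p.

Let s = α+β. Mean gives α = μs = 0.055s; mode gives (α−1)/(s−2) = 0.04.
Substituting: 0.055s − 1 = 0.04(s−2) = 0.04s − 0.08, so 0.015s = 0.92 and s = 61.3333.
Then α = 0.055×61.3333 = 3.37 and β = s−α = 57.96.

α = 3.37, β = 57.96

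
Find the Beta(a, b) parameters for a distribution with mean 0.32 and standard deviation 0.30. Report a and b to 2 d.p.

σ² = 0.30² = 0.0900.
With s = a+b, Var = μ(1−μ)/(s+1), so s+1 = (0.32×0.68)/0.0900 = 2.4178 and s = 1.4178.
a = μs = 0.45, b = (1−μ)s = 0.96.

a = 0.45, b = 0.96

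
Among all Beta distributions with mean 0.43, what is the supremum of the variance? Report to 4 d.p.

0.2451

For fixed mean μ the Beta variance is μ(1−μ)/(α+β+1), increasing as α+β decreases.
Its least upper bound (not attained) is μ(1−μ) = 0.43·0.57 = 0.2451.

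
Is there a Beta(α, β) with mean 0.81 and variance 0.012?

For any Beta, Var(X) < E[X]·(1−E[X]).
Here μ(1−μ) = 0.81×0.19 = 0.1539, and 0.012 < 0.1539.

Yes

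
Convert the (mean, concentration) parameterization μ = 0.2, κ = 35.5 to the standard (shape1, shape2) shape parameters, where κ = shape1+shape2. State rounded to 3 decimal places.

shape1 = 7.100, shape2 = 28.400

shape1 = μκ = 0.2×35.5 = 7.100 and shape2 = (1−μ)κ = 0.8×35.5 = 28.400.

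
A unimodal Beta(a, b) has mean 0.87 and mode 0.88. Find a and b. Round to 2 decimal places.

Let s = a+b. Mean gives a = μs = 0.87s; mode gives (a−1)/(s−2) = 0.88.
Substituting: 0.87s − 1 = 0.88(s−2) = 0.88s − 1.76, so -0.01s = -0.76 and s = 76.0000.
Then a = 0.87×76.0000 = 66.12 and b = s−a = 9.88.

a = 66.12, b = 9.88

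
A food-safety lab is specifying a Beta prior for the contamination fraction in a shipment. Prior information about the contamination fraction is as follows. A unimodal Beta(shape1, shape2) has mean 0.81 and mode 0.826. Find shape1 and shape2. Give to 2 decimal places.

shape1 = 33.01, shape2 = 7.74

With s = shape1+shape2: μ = shape1/s and mode = (shape1−1)/(s−2). Eliminating shape1 = μs,
μs − 1 = m(s−2) ⇒ s(μ−m) = 1−2m ⇒ s = -0.652/-0.016 = 40.7500.
So shape1 = μs = 33.01, shape2 = (1−μ)s = 7.74.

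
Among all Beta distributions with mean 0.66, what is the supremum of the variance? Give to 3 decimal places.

For fixed mean μ the Beta variance is μ(1−μ)/(α+β+1), increasing as α+β decreases.
Its least upper bound (not attained) is μ(1−μ) = 0.66·0.34 = 0.224.

0.224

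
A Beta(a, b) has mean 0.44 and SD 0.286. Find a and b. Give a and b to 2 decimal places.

Variance = 0.286² = 0.081796. The moment-matching identity a+b = μ(1−μ)/Var − 1 gives
a+b = 0.2464/0.081796 − 1 = 2.0124, so a = μ·2.0124 = 0.89 and b = (1−μ)·2.0124 = 1.13.

a = 0.89, b = 1.13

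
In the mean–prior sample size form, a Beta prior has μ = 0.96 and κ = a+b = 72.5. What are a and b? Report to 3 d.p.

a = 69.600, b = 2.900

Split κ in proportion μ : (1−μ): a = 0.96·72.5 = 69.600, b = 72.5 − 69.600 = 2.900.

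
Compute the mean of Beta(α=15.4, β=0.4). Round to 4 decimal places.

0.9747

The Beta mean is α/(α+β) = 15.4/(15.4+0.4) = 0.9747.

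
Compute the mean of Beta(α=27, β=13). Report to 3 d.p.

The Beta mean is α/(α+β) = 27/(27+13) = 0.675.

0.675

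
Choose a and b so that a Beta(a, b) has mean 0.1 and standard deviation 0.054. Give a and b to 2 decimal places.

First σ² = 0.002916. Setting a = μn, b = (1−μ)n with n = a+b,
μ(1−μ)/(n+1) = 0.002916 ⇒ n+1 = 0.09/0.002916 = 30.8642 ⇒ n = 29.8642.
Hence a = 0.1×29.8642 = 2.99, b = 0.9×29.8642 = 26.88.

a = 2.99, b = 26.88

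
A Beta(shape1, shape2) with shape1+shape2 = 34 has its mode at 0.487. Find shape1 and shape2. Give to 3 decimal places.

shape1 = 16.584, shape2 = 17.416

For shape1,shape2>1 the mode is (shape1−1)/(shape1+shape2−2), so shape1 = mode·(κ−2)+1 = 0.487×32+1 = 16.584.
And shape2 = (1−mode)·(κ−2)+1 = 0.513×32+1 = 17.416.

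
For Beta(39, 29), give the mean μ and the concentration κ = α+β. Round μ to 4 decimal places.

κ = α+β = 39+29 = 68; μ = α/κ = 39/68 = 0.5735.

μ = 0.5735, κ = 68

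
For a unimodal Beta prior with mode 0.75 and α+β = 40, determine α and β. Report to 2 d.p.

α = 29.50, β = 10.50

Mode = (α−1)/(κ−2) with κ = α+β, so α−1 = 0.75·38 = 28.50.
α = 29.50; β = κ − α = 10.50.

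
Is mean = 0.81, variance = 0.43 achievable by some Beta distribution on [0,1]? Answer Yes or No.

No

A Beta with mean μ has variance μ(1−μ)/(α+β+1) < μ(1−μ).
Here μ(1−μ) = 0.81×0.19 = 0.1539, and 0.43 ≥ 0.1539.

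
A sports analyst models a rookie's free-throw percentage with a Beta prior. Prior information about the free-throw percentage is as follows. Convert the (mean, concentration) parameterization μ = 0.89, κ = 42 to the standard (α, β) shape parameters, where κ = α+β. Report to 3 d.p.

Split κ in proportion μ : (1−μ): α = 0.89·42 = 37.380, β = 42 − 37.380 = 4.620.

α = 37.380, β = 4.620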